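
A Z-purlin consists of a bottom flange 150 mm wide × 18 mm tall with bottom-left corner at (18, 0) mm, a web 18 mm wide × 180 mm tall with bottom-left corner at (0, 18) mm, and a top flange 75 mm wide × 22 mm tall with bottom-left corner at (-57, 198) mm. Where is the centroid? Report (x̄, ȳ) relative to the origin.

Part | A | x̄ᵢ | ȳᵢ | A·x̄ᵢ | A·ȳᵢ
bottom flange | 2700.00 | 93.00 | 9.00 | 251100.00 | 24300.00
web | 3240.00 | 9.00 | 108.00 | 29160.00 | 349920.00
top flange | 1650.00 | -19.50 | 209.00 | -32175.00 | 344850.00
Σ | 7590.00 |  |  | 248085.00 | 719070.00
x̄ = 248085.00 / 7590.00 = 32.69 mm
ȳ = 719070.00 / 7590.00 = 94.74 mm

x̄ = 32.69 mm, ȳ = 94.74 mm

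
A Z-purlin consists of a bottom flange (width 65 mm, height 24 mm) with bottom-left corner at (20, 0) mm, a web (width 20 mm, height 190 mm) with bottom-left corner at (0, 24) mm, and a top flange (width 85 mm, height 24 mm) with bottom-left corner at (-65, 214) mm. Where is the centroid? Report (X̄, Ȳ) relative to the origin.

X̄ = 10.00 mm, Ȳ = 125.94 mm

Part | A | x̄ᵢ | ȳᵢ | A·x̄ᵢ | A·ȳᵢ
bottom flange | 1560.00 | 52.50 | 12.00 | 81900.00 | 18720.00
web | 3800.00 | 10.00 | 119.00 | 38000.00 | 452200.00
top flange | 2040.00 | -22.50 | 226.00 | -45900.00 | 461040.00
Σ | 7400.00 |  |  | 74000.00 | 931960.00
X̄ = 74000.00 / 7400.00 = 10.00 mm
Ȳ = 931960.00 / 7400.00 = 125.94 mm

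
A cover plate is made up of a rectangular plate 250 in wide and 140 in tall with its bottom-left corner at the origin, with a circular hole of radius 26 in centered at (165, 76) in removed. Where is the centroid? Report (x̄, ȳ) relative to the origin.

x̄ = 122.42 in, ȳ = 69.61 in

plate: A = 250 × 140 = 35000.00, centroid at (125.00, 70.00).
hole: A = −π·26² = -2123.72, centroid at (165.00, 76.00).
ΣA = 32876.28 in²
ΣAx̄ = (35000.00)(125.00) + (-2123.72)(165.00) = 4024586.76 in³
ΣAȳ = (35000.00)(70.00) + (-2123.72)(76.00) = 2288597.54 in³
x̄ = 4024586.76 / 32876.28 = 122.42 in
ȳ = 2288597.54 / 32876.28 = 69.61 in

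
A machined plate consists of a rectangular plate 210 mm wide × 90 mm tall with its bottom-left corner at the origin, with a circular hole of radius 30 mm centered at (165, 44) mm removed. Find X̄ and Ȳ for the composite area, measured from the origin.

X̄ = 94.44 mm, Ȳ = 45.18 mm

Part | A | x̄ᵢ | ȳᵢ | A·x̄ᵢ | A·ȳᵢ
plate | 18900.00 | 105.00 | 45.00 | 1984500.00 | 850500.00
hole | -2827.43 | 165.00 | 44.00 | -466526.51 | -124407.07
Σ | 16072.57 |  |  | 1517973.49 | 726092.93
X̄ = 1517973.49 / 16072.57 = 94.44 mm
Ȳ = 726092.93 / 16072.57 = 45.18 mm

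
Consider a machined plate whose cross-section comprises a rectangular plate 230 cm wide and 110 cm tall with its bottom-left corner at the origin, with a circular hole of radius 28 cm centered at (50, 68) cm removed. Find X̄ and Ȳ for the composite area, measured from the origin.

X̄ = 122.01 cm, Ȳ = 53.60 cm

Part | A | x̄ᵢ | ȳᵢ | A·x̄ᵢ | A·ȳᵢ
plate | 25300.00 | 115.00 | 55.00 | 2909500.00 | 1391500.00
hole | -2463.01 | 50.00 | 68.00 | -123150.43 | -167484.59
Σ | 22836.99 |  |  | 2786349.57 | 1224015.41
X̄ = 2786349.57 / 22836.99 = 122.01 cm
Ȳ = 1224015.41 / 22836.99 = 53.60 cm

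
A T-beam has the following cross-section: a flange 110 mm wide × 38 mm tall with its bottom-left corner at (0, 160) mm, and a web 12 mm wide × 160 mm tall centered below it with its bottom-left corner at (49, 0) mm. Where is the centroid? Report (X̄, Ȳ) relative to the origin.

Part | A | x̄ᵢ | ȳᵢ | A·x̄ᵢ | A·ȳᵢ
web | 1920.00 | 55.00 | 80.00 | 105600.00 | 153600.00
flange | 4180.00 | 55.00 | 179.00 | 229900.00 | 748220.00
Σ | 6100.00 |  |  | 335500.00 | 901820.00
X̄ = 335500.00 / 6100.00 = 55.00 mm
Ȳ = 901820.00 / 6100.00 = 147.84 mm

X̄ = 55.00 mm, Ȳ = 147.84 mm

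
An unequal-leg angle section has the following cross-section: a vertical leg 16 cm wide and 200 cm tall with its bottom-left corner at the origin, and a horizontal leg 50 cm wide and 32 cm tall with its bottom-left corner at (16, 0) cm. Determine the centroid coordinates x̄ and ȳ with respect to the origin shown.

Part | A | x̄ᵢ | ȳᵢ | A·x̄ᵢ | A·ȳᵢ
vertical leg | 3200.00 | 8.00 | 100.00 | 25600.00 | 320000.00
horizontal leg | 1600.00 | 41.00 | 16.00 | 65600.00 | 25600.00
Σ | 4800.00 |  |  | 91200.00 | 345600.00
x̄ = 91200.00 / 4800.00 = 19.00 cm
ȳ = 345600.00 / 4800.00 = 72.00 cm

x̄ = 19.00 cm, ȳ = 72.00 cm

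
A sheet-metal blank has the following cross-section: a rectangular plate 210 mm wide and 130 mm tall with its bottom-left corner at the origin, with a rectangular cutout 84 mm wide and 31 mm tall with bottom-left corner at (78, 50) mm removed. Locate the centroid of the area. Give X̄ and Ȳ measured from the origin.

Part | A | x̄ᵢ | ȳᵢ | A·x̄ᵢ | A·ȳᵢ
plate | 27300.00 | 105.00 | 65.00 | 2866500.00 | 1774500.00
hole | -2604.00 | 120.00 | 65.50 | -312480.00 | -170562.00
Σ | 24696.00 |  |  | 2554020.00 | 1603938.00
X̄ = 2554020.00 / 24696.00 = 103.42 mm
Ȳ = 1603938.00 / 24696.00 = 64.95 mm

X̄ = 103.42 mm, Ȳ = 64.95 mm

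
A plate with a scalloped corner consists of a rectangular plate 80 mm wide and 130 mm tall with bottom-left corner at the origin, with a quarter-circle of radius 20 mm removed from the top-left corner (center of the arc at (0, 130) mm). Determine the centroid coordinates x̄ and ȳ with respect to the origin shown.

Part | A | x̄ᵢ | ȳᵢ | A·x̄ᵢ | A·ȳᵢ
plate | 10400.00 | 40.00 | 65.00 | 416000.00 | 676000.00
removed quarter-circle | -314.16 | 8.49 | 121.51 | -2666.67 | -38174.04
Σ | 10085.84 |  |  | 413333.33 | 637825.96
x̄ = 413333.33 / 10085.84 = 40.98 mm
ȳ = 637825.96 / 10085.84 = 63.24 mm

x̄ = 40.98 mm, ȳ = 63.24 mm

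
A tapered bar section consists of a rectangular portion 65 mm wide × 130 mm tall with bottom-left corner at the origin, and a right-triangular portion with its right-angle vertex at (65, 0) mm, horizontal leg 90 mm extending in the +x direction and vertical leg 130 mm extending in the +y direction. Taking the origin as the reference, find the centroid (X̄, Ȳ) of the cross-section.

Part | A | x̄ᵢ | ȳᵢ | A·x̄ᵢ | A·ȳᵢ
rectangular portion | 8450.00 | 32.50 | 65.00 | 274625.00 | 549250.00
triangular portion | 5850.00 | 95.00 | 43.33 | 555750.00 | 253500.00
Σ | 14300.00 |  |  | 830375.00 | 802750.00
X̄ = 830375.00 / 14300.00 = 58.07 mm
Ȳ = 802750.00 / 14300.00 = 56.14 mm

X̄ = 58.07 mm, Ȳ = 56.14 mm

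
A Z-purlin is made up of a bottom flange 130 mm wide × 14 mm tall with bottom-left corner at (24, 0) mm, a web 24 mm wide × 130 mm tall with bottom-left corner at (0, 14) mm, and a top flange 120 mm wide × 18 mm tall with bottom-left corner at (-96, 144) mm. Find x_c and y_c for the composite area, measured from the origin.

bottom flange: A = 130 × 14 = 1820.00, centroid at (89.00, 7.00).
web: A = 24 × 130 = 3120.00, centroid at (12.00, 79.00).
top flange: A = 120 × 18 = 2160.00, centroid at (-36.00, 153.00).
ΣA = 7100.00 mm², ΣAx_c = 121660.00 mm³, ΣAy_c = 589700.00 mm³.
x_c = 121660.00/7100.00 = 17.14 mm; y_c = 589700.00/7100.00 = 83.06 mm.

x_c = 17.14 mm, y_c = 83.06 mm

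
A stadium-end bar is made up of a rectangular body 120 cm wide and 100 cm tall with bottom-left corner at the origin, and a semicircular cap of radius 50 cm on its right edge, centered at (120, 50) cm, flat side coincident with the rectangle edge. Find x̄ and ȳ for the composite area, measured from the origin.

x̄ = 80.03 cm, ȳ = 50.00 cm

rectangular body: A = 120 × 100 = 12000.00, centroid at (60.00, 50.00).
semicircular end: A = ½π·50² = 3926.99, centroid at (141.22, 50.00).
ΣA = 15926.99 cm², ΣAx̄ = 1274572.23 cm³, ΣAȳ = 796349.54 cm³.
x̄ = 1274572.23/15926.99 = 80.03 cm; ȳ = 796349.54/15926.99 = 50.00 cm.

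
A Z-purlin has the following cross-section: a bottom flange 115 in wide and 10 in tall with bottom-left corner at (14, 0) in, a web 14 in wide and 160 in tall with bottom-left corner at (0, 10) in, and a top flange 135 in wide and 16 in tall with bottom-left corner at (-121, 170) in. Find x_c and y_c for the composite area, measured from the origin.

x_c = -3.18 in, y_c = 106.64 in

Part | A | x̄ᵢ | ȳᵢ | A·x̄ᵢ | A·ȳᵢ
bottom flange | 1150.00 | 71.50 | 5.00 | 82225.00 | 5750.00
web | 2240.00 | 7.00 | 90.00 | 15680.00 | 201600.00
top flange | 2160.00 | -53.50 | 178.00 | -115560.00 | 384480.00
Σ | 5550.00 |  |  | -17655.00 | 591830.00
x_c = -17655.00 / 5550.00 = -3.18 in
y_c = 591830.00 / 5550.00 = 106.64 in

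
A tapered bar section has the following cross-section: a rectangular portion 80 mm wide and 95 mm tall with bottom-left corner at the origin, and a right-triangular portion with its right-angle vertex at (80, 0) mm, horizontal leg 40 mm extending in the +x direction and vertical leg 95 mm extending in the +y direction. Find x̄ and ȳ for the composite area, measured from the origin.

Part | A | x̄ᵢ | ȳᵢ | A·x̄ᵢ | A·ȳᵢ
rectangular portion | 7600.00 | 40.00 | 47.50 | 304000.00 | 361000.00
triangular portion | 1900.00 | 93.33 | 31.67 | 177333.33 | 60166.67
Σ | 9500.00 |  |  | 481333.33 | 421166.67
x̄ = 481333.33 / 9500.00 = 50.67 mm
ȳ = 421166.67 / 9500.00 = 44.33 mm

x̄ = 50.67 mm, ȳ = 44.33 mm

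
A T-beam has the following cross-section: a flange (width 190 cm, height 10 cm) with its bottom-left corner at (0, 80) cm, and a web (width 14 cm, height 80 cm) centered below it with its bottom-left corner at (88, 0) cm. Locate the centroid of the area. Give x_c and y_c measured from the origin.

web: A = 14 × 80 = 1120.00, centroid at (95.00, 40.00).
flange: A = 190 × 10 = 1900.00, centroid at (95.00, 85.00).
ΣA = 3020.00 cm², ΣAx_c = 286900.00 cm³, ΣAy_c = 206300.00 cm³.
x_c = 286900.00/3020.00 = 95.00 cm; y_c = 206300.00/3020.00 = 68.31 cm.

x_c = 95.00 cm, y_c = 68.31 cm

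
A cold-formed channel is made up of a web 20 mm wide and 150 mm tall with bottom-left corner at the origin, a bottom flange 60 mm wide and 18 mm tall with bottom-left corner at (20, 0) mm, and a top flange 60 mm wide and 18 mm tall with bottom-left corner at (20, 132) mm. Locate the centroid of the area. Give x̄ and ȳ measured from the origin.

x̄ = 26.74 mm, ȳ = 75.00 mm

web: A = 20 × 150 = 3000.00, centroid at (10.00, 75.00).
bottom flange: A = 60 × 18 = 1080.00, centroid at (50.00, 9.00).
top flange: A = 60 × 18 = 1080.00, centroid at (50.00, 141.00).
ΣA = 5160.00 mm²
ΣAx̄ = (3000.00)(10.00) + (1080.00)(50.00) + (1080.00)(50.00) = 138000.00 mm³
ΣAȳ = (3000.00)(75.00) + (1080.00)(9.00) + (1080.00)(141.00) = 387000.00 mm³
x̄ = 138000.00 / 5160.00 = 26.74 mm
ȳ = 387000.00 / 5160.00 = 75.00 mm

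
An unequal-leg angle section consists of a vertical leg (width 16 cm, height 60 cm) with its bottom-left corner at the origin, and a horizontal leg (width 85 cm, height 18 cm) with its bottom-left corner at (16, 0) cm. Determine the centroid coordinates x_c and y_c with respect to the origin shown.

x_c = 39.03 cm, y_c = 17.10 cm

Part | A | x̄ᵢ | ȳᵢ | A·x̄ᵢ | A·ȳᵢ
vertical leg | 960.00 | 8.00 | 30.00 | 7680.00 | 28800.00
horizontal leg | 1530.00 | 58.50 | 9.00 | 89505.00 | 13770.00
Σ | 2490.00 |  |  | 97185.00 | 42570.00
x_c = 97185.00 / 2490.00 = 39.03 cm
y_c = 42570.00 / 2490.00 = 17.10 cm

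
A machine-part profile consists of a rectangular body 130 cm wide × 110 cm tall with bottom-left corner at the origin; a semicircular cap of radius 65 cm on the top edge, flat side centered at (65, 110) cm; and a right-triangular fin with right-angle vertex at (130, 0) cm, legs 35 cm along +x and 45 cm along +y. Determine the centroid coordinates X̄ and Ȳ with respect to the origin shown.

X̄ = 67.78 cm, Ȳ = 78.78 cm

Part | A | x̄ᵢ | ȳᵢ | A·x̄ᵢ | A·ȳᵢ
rectangular body | 14300.00 | 65.00 | 55.00 | 929500.00 | 786500.00
semicircular top | 6636.61 | 65.00 | 137.59 | 431379.94 | 913110.93
triangular fin | 787.50 | 141.67 | 15.00 | 111562.50 | 11812.50
Σ | 21724.11 |  |  | 1472442.44 | 1711423.43
X̄ = 1472442.44 / 21724.11 = 67.78 cm
Ȳ = 1711423.43 / 21724.11 = 78.78 cm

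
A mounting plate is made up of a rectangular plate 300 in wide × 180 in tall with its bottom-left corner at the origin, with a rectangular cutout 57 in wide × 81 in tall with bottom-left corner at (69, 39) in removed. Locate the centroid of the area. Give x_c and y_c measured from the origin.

x_c = 154.91 in, y_c = 90.98 in

plate: A = 300 × 180 = 54000.00, centroid at (150.00, 90.00).
hole: A = −(57 × 81) = -4617.00, centroid at (97.50, 79.50).
ΣA = 49383.00 in², ΣAx_c = 7649842.50 in³, ΣAy_c = 4492948.50 in³.
x_c = 7649842.50/49383.00 = 154.91 in; y_c = 4492948.50/49383.00 = 90.98 in.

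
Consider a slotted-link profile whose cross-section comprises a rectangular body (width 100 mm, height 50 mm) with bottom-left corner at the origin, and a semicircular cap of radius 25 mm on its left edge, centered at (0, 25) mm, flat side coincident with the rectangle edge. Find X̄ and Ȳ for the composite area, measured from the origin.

X̄ = 40.05 mm, Ȳ = 25.00 mm

Part | A | x̄ᵢ | ȳᵢ | A·x̄ᵢ | A·ȳᵢ
rectangular body | 5000.00 | 50.00 | 25.00 | 250000.00 | 125000.00
semicircular end | 981.75 | -10.61 | 25.00 | -10416.67 | 24543.69
Σ | 5981.75 |  |  | 239583.33 | 149543.69
X̄ = 239583.33 / 5981.75 = 40.05 mm
Ȳ = 149543.69 / 5981.75 = 25.00 mm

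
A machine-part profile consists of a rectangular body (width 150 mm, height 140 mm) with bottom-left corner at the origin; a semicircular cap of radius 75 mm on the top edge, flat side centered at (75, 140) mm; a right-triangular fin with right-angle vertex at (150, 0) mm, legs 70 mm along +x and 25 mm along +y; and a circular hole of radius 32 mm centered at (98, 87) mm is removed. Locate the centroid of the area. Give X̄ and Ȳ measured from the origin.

X̄ = 75.44 mm, Ȳ = 98.77 mm

rectangular body: A = 150 × 140 = 21000.00, centroid at (75.00, 70.00).
semicircular top: A = ½π·75² = 8835.73, centroid at (75.00, 171.83).
triangular fin: A = ½·70·25 = 875.00, centroid at (173.33, 8.33).
hole: A = −π·32² = -3216.99, centroid at (98.00, 87.00).
ΣA = 27493.74 mm², ΣAX̄ = 2074081.26 mm³, ΣAȲ = 2715665.57 mm³.
X̄ = 2074081.26/27493.74 = 75.44 mm; Ȳ = 2715665.57/27493.74 = 98.77 mm.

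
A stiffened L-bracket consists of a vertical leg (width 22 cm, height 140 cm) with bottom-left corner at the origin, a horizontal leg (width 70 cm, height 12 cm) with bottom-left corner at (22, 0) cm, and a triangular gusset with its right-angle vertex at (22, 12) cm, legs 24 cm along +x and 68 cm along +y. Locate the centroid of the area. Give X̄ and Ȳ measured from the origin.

X̄ = 22.43 cm, Ȳ = 52.56 cm

Part | A | x̄ᵢ | ȳᵢ | A·x̄ᵢ | A·ȳᵢ
vertical leg | 3080.00 | 11.00 | 70.00 | 33880.00 | 215600.00
horizontal leg | 840.00 | 57.00 | 6.00 | 47880.00 | 5040.00
gusset | 816.00 | 30.00 | 34.67 | 24480.00 | 28288.00
Σ | 4736.00 |  |  | 106240.00 | 248928.00
X̄ = 106240.00 / 4736.00 = 22.43 cm
Ȳ = 248928.00 / 4736.00 = 52.56 cm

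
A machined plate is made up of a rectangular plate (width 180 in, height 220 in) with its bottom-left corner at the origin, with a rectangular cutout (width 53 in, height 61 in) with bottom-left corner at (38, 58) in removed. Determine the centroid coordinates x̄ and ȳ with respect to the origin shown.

Part | A | x̄ᵢ | ȳᵢ | A·x̄ᵢ | A·ȳᵢ
plate | 39600.00 | 90.00 | 110.00 | 3564000.00 | 4356000.00
hole | -3233.00 | 64.50 | 88.50 | -208528.50 | -286120.50
Σ | 36367.00 |  |  | 3355471.50 | 4069879.50
x̄ = 3355471.50 / 36367.00 = 92.27 in
ȳ = 4069879.50 / 36367.00 = 111.91 in

x̄ = 92.27 in, ȳ = 111.91 in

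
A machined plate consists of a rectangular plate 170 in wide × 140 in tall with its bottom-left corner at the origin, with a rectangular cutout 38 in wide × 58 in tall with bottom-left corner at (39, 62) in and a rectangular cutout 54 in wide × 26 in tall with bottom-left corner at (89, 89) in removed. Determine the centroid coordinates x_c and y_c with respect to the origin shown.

plate: A = 170 × 140 = 23800.00, centroid at (85.00, 70.00).
hole 1: A = −(38 × 58) = -2204.00, centroid at (58.00, 91.00).
hole 2: A = −(54 × 26) = -1404.00, centroid at (116.00, 102.00).
ΣA = 20192.00 in²
ΣAx_c = (23800.00)(85.00) + (-2204.00)(58.00) + (-1404.00)(116.00) = 1732304.00 in³
ΣAy_c = (23800.00)(70.00) + (-2204.00)(91.00) + (-1404.00)(102.00) = 1322228.00 in³
x_c = 1732304.00 / 20192.00 = 85.79 in
y_c = 1322228.00 / 20192.00 = 65.48 in

x_c = 85.79 in, y_c = 65.48 in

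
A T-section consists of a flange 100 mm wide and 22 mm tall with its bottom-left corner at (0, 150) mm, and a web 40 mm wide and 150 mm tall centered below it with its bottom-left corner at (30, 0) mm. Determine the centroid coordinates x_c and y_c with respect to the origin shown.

x_c = 50.00 mm, y_c = 98.07 mm

web: A = 40 × 150 = 6000.00, centroid at (50.00, 75.00).
flange: A = 100 × 22 = 2200.00, centroid at (50.00, 161.00).
ΣA = 8200.00 mm²
ΣAx_c = (6000.00)(50.00) + (2200.00)(50.00) = 410000.00 mm³
ΣAy_c = (6000.00)(75.00) + (2200.00)(161.00) = 804200.00 mm³
x_c = 410000.00 / 8200.00 = 50.00 mm
y_c = 804200.00 / 8200.00 = 98.07 mm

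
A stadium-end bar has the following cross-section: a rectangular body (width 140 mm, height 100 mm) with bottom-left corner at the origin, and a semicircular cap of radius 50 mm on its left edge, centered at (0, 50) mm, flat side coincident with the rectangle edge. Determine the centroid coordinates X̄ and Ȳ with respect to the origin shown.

X̄ = 50.02 mm, Ȳ = 50.00 mm

Part | A | x̄ᵢ | ȳᵢ | A·x̄ᵢ | A·ȳᵢ
rectangular body | 14000.00 | 70.00 | 50.00 | 980000.00 | 700000.00
semicircular end | 3926.99 | -21.22 | 50.00 | -83333.33 | 196349.54
Σ | 17926.99 |  |  | 896666.67 | 896349.54
X̄ = 896666.67 / 17926.99 = 50.02 mm
Ȳ = 896349.54 / 17926.99 = 50.00 mm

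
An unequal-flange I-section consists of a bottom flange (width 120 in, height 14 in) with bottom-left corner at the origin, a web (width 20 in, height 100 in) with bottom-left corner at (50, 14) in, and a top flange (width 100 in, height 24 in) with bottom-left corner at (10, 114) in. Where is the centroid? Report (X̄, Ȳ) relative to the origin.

bottom flange: A = 120 × 14 = 1680.00, centroid at (60.00, 7.00).
web: A = 20 × 100 = 2000.00, centroid at (60.00, 64.00).
top flange: A = 100 × 24 = 2400.00, centroid at (60.00, 126.00).
ΣA = 6080.00 in², ΣAX̄ = 364800.00 in³, ΣAȲ = 442160.00 in³.
X̄ = 364800.00/6080.00 = 60.00 in; Ȳ = 442160.00/6080.00 = 72.72 in.

X̄ = 60.00 in, Ȳ = 72.72 in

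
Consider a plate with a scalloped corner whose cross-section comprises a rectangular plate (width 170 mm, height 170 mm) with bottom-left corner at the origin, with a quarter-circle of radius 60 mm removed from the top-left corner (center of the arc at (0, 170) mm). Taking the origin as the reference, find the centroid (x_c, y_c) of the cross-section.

plate: A = 170 × 170 = 28900.00, centroid at (85.00, 85.00).
removed quarter-circle: A = −¼π·60² = -2827.43, centroid at (25.46, 144.54).
ΣA = 26072.57 mm², ΣAx_c = 2384500.00 mm³, ΣAy_c = 2047836.32 mm³.
x_c = 2384500.00/26072.57 = 91.46 mm; y_c = 2047836.32/26072.57 = 78.54 mm.

x_c = 91.46 mm, y_c = 78.54 mm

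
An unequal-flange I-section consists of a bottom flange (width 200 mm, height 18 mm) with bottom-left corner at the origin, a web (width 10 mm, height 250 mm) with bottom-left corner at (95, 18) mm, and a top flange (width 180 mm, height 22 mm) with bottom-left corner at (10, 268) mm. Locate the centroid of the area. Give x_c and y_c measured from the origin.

Part | A | x̄ᵢ | ȳᵢ | A·x̄ᵢ | A·ȳᵢ
bottom flange | 3600.00 | 100.00 | 9.00 | 360000.00 | 32400.00
web | 2500.00 | 100.00 | 143.00 | 250000.00 | 357500.00
top flange | 3960.00 | 100.00 | 279.00 | 396000.00 | 1104840.00
Σ | 10060.00 |  |  | 1006000.00 | 1494740.00
x_c = 1006000.00 / 10060.00 = 100.00 mm
y_c = 1494740.00 / 10060.00 = 148.58 mm

x_c = 100.00 mm, y_c = 148.58 mm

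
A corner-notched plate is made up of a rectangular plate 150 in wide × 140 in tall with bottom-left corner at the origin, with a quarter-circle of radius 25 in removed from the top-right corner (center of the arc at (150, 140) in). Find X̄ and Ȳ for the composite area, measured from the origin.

plate: A = 150 × 140 = 21000.00, centroid at (75.00, 70.00).
removed quarter-circle: A = −¼π·25² = -490.87, centroid at (139.39, 129.39).
ΣA = 20509.13 in²
ΣAX̄ = (21000.00)(75.00) + (-490.87)(139.39) = 1506577.26 in³
ΣAȲ = (21000.00)(70.00) + (-490.87)(129.39) = 1406485.99 in³
X̄ = 1506577.26 / 20509.13 = 73.46 in
Ȳ = 1406485.99 / 20509.13 = 68.58 in

X̄ = 73.46 in, Ȳ = 68.58 in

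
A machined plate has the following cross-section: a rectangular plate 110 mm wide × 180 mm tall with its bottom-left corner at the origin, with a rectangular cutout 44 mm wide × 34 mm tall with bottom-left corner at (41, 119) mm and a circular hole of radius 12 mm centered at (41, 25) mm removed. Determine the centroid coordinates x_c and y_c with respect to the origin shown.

x_c = 54.68 mm, y_c = 87.79 mm

plate: A = 110 × 180 = 19800.00, centroid at (55.00, 90.00).
hole 1: A = −(44 × 34) = -1496.00, centroid at (63.00, 136.00).
hole 2: A = −π·12² = -452.39, centroid at (41.00, 25.00).
ΣA = 17851.61 mm²
ΣAx_c = (19800.00)(55.00) + (-1496.00)(63.00) + (-452.39)(41.00) = 976204.04 mm³
ΣAy_c = (19800.00)(90.00) + (-1496.00)(136.00) + (-452.39)(25.00) = 1567234.27 mm³
x_c = 976204.04 / 17851.61 = 54.68 mm
y_c = 1567234.27 / 17851.61 = 87.79 mm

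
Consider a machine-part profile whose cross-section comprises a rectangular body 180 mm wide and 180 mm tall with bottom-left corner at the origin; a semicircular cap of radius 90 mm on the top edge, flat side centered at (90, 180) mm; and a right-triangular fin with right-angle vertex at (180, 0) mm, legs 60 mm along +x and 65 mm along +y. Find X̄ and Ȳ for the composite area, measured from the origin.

X̄ = 94.56 mm, Ȳ = 121.82 mm

rectangular body: A = 180 × 180 = 32400.00, centroid at (90.00, 90.00).
semicircular top: A = ½π·90² = 12723.45, centroid at (90.00, 218.20).
triangular fin: A = ½·60·65 = 1950.00, centroid at (200.00, 21.67).
ΣA = 47073.45 mm², ΣAX̄ = 4451110.52 mm³, ΣAȲ = 5734471.04 mm³.
X̄ = 4451110.52/47073.45 = 94.56 mm; Ȳ = 5734471.04/47073.45 = 121.82 mm.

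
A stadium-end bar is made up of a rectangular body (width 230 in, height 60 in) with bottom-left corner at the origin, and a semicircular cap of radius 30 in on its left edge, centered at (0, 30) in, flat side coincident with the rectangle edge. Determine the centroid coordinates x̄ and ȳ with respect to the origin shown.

Part | A | x̄ᵢ | ȳᵢ | A·x̄ᵢ | A·ȳᵢ
rectangular body | 13800.00 | 115.00 | 30.00 | 1587000.00 | 414000.00
semicircular end | 1413.72 | -12.73 | 30.00 | -18000.00 | 42411.50
Σ | 15213.72 |  |  | 1569000.00 | 456411.50
x̄ = 1569000.00 / 15213.72 = 103.13 in
ȳ = 456411.50 / 15213.72 = 30.00 in

x̄ = 103.13 in, ȳ = 30.00 in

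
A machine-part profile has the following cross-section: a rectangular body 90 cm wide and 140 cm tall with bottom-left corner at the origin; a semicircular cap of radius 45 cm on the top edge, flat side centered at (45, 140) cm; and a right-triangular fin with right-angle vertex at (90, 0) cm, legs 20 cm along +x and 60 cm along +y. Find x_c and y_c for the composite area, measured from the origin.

x_c = 46.89 cm, y_c = 85.47 cm

rectangular body: A = 90 × 140 = 12600.00, centroid at (45.00, 70.00).
semicircular top: A = ½π·45² = 3180.86, centroid at (45.00, 159.10).
triangular fin: A = ½·20·60 = 600.00, centroid at (96.67, 20.00).
ΣA = 16380.86 cm², ΣAx_c = 768138.82 cm³, ΣAy_c = 1400070.76 cm³.
x_c = 768138.82/16380.86 = 46.89 cm; y_c = 1400070.76/16380.86 = 85.47 cm.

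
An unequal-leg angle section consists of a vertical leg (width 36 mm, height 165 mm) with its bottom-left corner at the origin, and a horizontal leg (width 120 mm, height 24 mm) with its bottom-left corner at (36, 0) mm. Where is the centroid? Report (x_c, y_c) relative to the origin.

vertical leg: A = 36 × 165 = 5940.00, centroid at (18.00, 82.50).
horizontal leg: A = 120 × 24 = 2880.00, centroid at (96.00, 12.00).
ΣA = 8820.00 mm²
ΣAx_c = (5940.00)(18.00) + (2880.00)(96.00) = 383400.00 mm³
ΣAy_c = (5940.00)(82.50) + (2880.00)(12.00) = 524610.00 mm³
x_c = 383400.00 / 8820.00 = 43.47 mm
y_c = 524610.00 / 8820.00 = 59.48 mm

x_c = 43.47 mm, y_c = 59.48 mm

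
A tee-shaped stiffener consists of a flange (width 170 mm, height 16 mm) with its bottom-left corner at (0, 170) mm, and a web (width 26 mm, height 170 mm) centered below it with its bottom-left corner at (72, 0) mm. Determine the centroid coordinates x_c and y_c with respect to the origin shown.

web: A = 26 × 170 = 4420.00, centroid at (85.00, 85.00).
flange: A = 170 × 16 = 2720.00, centroid at (85.00, 178.00).
ΣA = 7140.00 mm²
ΣAx_c = (4420.00)(85.00) + (2720.00)(85.00) = 606900.00 mm³
ΣAy_c = (4420.00)(85.00) + (2720.00)(178.00) = 859860.00 mm³
x_c = 606900.00 / 7140.00 = 85.00 mm
y_c = 859860.00 / 7140.00 = 120.43 mm

x_c = 85.00 mm, y_c = 120.43 mm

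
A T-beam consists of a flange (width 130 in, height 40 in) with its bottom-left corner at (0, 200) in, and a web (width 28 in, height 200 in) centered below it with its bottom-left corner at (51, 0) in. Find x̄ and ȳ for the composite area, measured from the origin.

x̄ = 65.00 in, ȳ = 157.78 in

web: A = 28 × 200 = 5600.00, centroid at (65.00, 100.00).
flange: A = 130 × 40 = 5200.00, centroid at (65.00, 220.00).
ΣA = 10800.00 in², ΣAx̄ = 702000.00 in³, ΣAȳ = 1704000.00 in³.
x̄ = 702000.00/10800.00 = 65.00 in; ȳ = 1704000.00/10800.00 = 157.78 in.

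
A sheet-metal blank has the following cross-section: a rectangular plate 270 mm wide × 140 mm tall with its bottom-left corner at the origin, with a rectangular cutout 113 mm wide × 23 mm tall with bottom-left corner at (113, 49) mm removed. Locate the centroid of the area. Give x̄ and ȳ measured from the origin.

Part | A | x̄ᵢ | ȳᵢ | A·x̄ᵢ | A·ȳᵢ
plate | 37800.00 | 135.00 | 70.00 | 5103000.00 | 2646000.00
hole | -2599.00 | 169.50 | 60.50 | -440530.50 | -157239.50
Σ | 35201.00 |  |  | 4662469.50 | 2488760.50
x̄ = 4662469.50 / 35201.00 = 132.45 mm
ȳ = 2488760.50 / 35201.00 = 70.70 mm

x̄ = 132.45 mm, ȳ = 70.70 mm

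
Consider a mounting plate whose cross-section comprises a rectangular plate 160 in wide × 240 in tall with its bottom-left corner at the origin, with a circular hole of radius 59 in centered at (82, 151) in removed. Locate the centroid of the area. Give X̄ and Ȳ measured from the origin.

X̄ = 79.20 in, Ȳ = 107.66 in

plate: A = 160 × 240 = 38400.00, centroid at (80.00, 120.00).
hole: A = −π·59² = -10935.88, centroid at (82.00, 151.00).
ΣA = 27464.12 in², ΣAX̄ = 2175257.51 in³, ΣAȲ = 2956681.51 in³.
X̄ = 2175257.51/27464.12 = 79.20 in; Ȳ = 2956681.51/27464.12 = 107.66 in.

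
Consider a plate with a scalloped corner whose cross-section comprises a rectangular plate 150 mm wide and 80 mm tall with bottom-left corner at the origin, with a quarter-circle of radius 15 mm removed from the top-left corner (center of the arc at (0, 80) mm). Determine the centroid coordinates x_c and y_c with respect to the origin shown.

Part | A | x̄ᵢ | ȳᵢ | A·x̄ᵢ | A·ȳᵢ
plate | 12000.00 | 75.00 | 40.00 | 900000.00 | 480000.00
removed quarter-circle | -176.71 | 6.37 | 73.63 | -1125.00 | -13012.17
Σ | 11823.29 |  |  | 898875.00 | 466987.83
x_c = 898875.00 / 11823.29 = 76.03 mm
y_c = 466987.83 / 11823.29 = 39.50 mm

x_c = 76.03 mm, y_c = 39.50 mm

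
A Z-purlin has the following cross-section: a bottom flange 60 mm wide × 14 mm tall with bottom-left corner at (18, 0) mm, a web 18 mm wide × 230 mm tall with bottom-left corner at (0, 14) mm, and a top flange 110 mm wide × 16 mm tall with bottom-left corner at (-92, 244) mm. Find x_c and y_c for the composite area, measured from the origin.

x_c = 1.85 mm, y_c = 145.91 mm

bottom flange: A = 60 × 14 = 840.00, centroid at (48.00, 7.00).
web: A = 18 × 230 = 4140.00, centroid at (9.00, 129.00).
top flange: A = 110 × 16 = 1760.00, centroid at (-37.00, 252.00).
ΣA = 6740.00 mm²
ΣAx_c = (840.00)(48.00) + (4140.00)(9.00) + (1760.00)(-37.00) = 12460.00 mm³
ΣAy_c = (840.00)(7.00) + (4140.00)(129.00) + (1760.00)(252.00) = 983460.00 mm³
x_c = 12460.00 / 6740.00 = 1.85 mm
y_c = 983460.00 / 6740.00 = 145.91 mm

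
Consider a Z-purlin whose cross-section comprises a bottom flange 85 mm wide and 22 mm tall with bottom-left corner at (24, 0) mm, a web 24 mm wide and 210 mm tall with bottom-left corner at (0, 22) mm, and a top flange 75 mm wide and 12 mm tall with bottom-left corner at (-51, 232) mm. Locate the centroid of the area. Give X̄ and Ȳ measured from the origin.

bottom flange: A = 85 × 22 = 1870.00, centroid at (66.50, 11.00).
web: A = 24 × 210 = 5040.00, centroid at (12.00, 127.00).
top flange: A = 75 × 12 = 900.00, centroid at (-13.50, 238.00).
ΣA = 7810.00 mm²
ΣAX̄ = (1870.00)(66.50) + (5040.00)(12.00) + (900.00)(-13.50) = 172685.00 mm³
ΣAȲ = (1870.00)(11.00) + (5040.00)(127.00) + (900.00)(238.00) = 874850.00 mm³
X̄ = 172685.00 / 7810.00 = 22.11 mm
Ȳ = 874850.00 / 7810.00 = 112.02 mm

X̄ = 22.11 mm, Ȳ = 112.02 mm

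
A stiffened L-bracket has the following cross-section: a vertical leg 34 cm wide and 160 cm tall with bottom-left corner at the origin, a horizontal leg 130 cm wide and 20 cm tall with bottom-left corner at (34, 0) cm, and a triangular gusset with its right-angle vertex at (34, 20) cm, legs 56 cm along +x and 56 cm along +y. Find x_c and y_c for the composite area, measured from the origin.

x_c = 45.01 cm, y_c = 54.31 cm

vertical leg: A = 34 × 160 = 5440.00, centroid at (17.00, 80.00).
horizontal leg: A = 130 × 20 = 2600.00, centroid at (99.00, 10.00).
gusset: A = ½·56·56 = 1568.00, centroid at (52.67, 38.67).
ΣA = 9608.00 cm², ΣAx_c = 432461.33 cm³, ΣAy_c = 521829.33 cm³.
x_c = 432461.33/9608.00 = 45.01 cm; y_c = 521829.33/9608.00 = 54.31 cm.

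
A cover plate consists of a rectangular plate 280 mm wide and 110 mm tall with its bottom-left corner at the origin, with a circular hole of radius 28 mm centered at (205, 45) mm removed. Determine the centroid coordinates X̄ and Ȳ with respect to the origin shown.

X̄ = 134.35 mm, Ȳ = 55.87 mm

Part | A | x̄ᵢ | ȳᵢ | A·x̄ᵢ | A·ȳᵢ
plate | 30800.00 | 140.00 | 55.00 | 4312000.00 | 1694000.00
hole | -2463.01 | 205.00 | 45.00 | -504916.77 | -110835.39
Σ | 28336.99 |  |  | 3807083.23 | 1583164.61
X̄ = 3807083.23 / 28336.99 = 134.35 mm
Ȳ = 1583164.61 / 28336.99 = 55.87 mm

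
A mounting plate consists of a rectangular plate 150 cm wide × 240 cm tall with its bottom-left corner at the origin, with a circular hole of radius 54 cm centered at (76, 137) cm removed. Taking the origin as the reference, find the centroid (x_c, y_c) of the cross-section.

Part | A | x̄ᵢ | ȳᵢ | A·x̄ᵢ | A·ȳᵢ
plate | 36000.00 | 75.00 | 120.00 | 2700000.00 | 4320000.00
hole | -9160.88 | 76.00 | 137.00 | -696227.20 | -1255041.13
Σ | 26839.12 |  |  | 2003772.80 | 3064958.87
x_c = 2003772.80 / 26839.12 = 74.66 cm
y_c = 3064958.87 / 26839.12 = 114.20 cm

x_c = 74.66 cm, y_c = 114.20 cm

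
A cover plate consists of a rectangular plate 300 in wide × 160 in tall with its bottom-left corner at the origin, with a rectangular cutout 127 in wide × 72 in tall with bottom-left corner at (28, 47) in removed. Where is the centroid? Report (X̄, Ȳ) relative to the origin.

X̄ = 163.77 in, Ȳ = 79.29 in

plate: A = 300 × 160 = 48000.00, centroid at (150.00, 80.00).
hole: A = −(127 × 72) = -9144.00, centroid at (91.50, 83.00).
ΣA = 38856.00 in²
ΣAX̄ = (48000.00)(150.00) + (-9144.00)(91.50) = 6363324.00 in³
ΣAȲ = (48000.00)(80.00) + (-9144.00)(83.00) = 3081048.00 in³
X̄ = 6363324.00 / 38856.00 = 163.77 in
Ȳ = 3081048.00 / 38856.00 = 79.29 in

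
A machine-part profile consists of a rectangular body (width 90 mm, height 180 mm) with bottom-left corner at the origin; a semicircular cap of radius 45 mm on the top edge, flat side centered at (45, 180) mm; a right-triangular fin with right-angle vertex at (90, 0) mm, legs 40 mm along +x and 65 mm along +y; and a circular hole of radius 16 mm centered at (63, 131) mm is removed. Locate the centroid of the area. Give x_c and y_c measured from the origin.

x_c = 48.09 mm, y_c = 101.33 mm

rectangular body: A = 90 × 180 = 16200.00, centroid at (45.00, 90.00).
semicircular top: A = ½π·45² = 3180.86, centroid at (45.00, 199.10).
triangular fin: A = ½·40·65 = 1300.00, centroid at (103.33, 21.67).
hole: A = −π·16² = -804.25, centroid at (63.00, 131.00).
ΣA = 19876.61 mm²
ΣAx_c = (16200.00)(45.00) + (3180.86)(45.00) + (1300.00)(103.33) + (-804.25)(63.00) = 955804.54 mm³
ΣAy_c = (16200.00)(90.00) + (3180.86)(199.10) + (1300.00)(21.67) + (-804.25)(131.00) = 2014115.48 mm³
x_c = 955804.54 / 19876.61 = 48.09 mm
y_c = 2014115.48 / 19876.61 = 101.33 mm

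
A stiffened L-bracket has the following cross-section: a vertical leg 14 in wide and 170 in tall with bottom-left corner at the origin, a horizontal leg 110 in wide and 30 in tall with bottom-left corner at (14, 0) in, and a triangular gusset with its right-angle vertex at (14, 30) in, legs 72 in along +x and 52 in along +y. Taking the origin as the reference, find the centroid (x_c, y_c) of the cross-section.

x_c = 41.78 in, y_c = 45.08 in

vertical leg: A = 14 × 170 = 2380.00, centroid at (7.00, 85.00).
horizontal leg: A = 110 × 30 = 3300.00, centroid at (69.00, 15.00).
gusset: A = ½·72·52 = 1872.00, centroid at (38.00, 47.33).
ΣA = 7552.00 in²
ΣAx_c = (2380.00)(7.00) + (3300.00)(69.00) + (1872.00)(38.00) = 315496.00 in³
ΣAy_c = (2380.00)(85.00) + (3300.00)(15.00) + (1872.00)(47.33) = 340408.00 in³
x_c = 315496.00 / 7552.00 = 41.78 in
y_c = 340408.00 / 7552.00 = 45.08 in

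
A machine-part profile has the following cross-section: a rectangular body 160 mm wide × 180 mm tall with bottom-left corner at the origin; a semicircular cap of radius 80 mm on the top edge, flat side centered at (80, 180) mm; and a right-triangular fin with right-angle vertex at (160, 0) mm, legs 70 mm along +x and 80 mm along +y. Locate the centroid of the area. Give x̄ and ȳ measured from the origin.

rectangular body: A = 160 × 180 = 28800.00, centroid at (80.00, 90.00).
semicircular top: A = ½π·80² = 10053.10, centroid at (80.00, 213.95).
triangular fin: A = ½·70·80 = 2800.00, centroid at (183.33, 26.67).
ΣA = 41653.10 mm²
ΣAx̄ = (28800.00)(80.00) + (10053.10)(80.00) + (2800.00)(183.33) = 3621581.05 mm³
ΣAȳ = (28800.00)(90.00) + (10053.10)(213.95) + (2800.00)(26.67) = 4817557.37 mm³
x̄ = 3621581.05 / 41653.10 = 86.95 mm
ȳ = 4817557.37 / 41653.10 = 115.66 mm

x̄ = 86.95 mm, ȳ = 115.66 mm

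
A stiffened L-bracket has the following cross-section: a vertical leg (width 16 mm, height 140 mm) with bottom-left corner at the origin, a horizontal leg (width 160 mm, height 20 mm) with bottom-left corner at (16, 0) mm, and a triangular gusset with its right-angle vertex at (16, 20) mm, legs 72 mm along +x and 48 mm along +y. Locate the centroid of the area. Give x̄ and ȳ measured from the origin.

x̄ = 55.00 mm, ȳ = 35.02 mm

Part | A | x̄ᵢ | ȳᵢ | A·x̄ᵢ | A·ȳᵢ
vertical leg | 2240.00 | 8.00 | 70.00 | 17920.00 | 156800.00
horizontal leg | 3200.00 | 96.00 | 10.00 | 307200.00 | 32000.00
gusset | 1728.00 | 40.00 | 36.00 | 69120.00 | 62208.00
Σ | 7168.00 |  |  | 394240.00 | 251008.00
x̄ = 394240.00 / 7168.00 = 55.00 mm
ȳ = 251008.00 / 7168.00 = 35.02 mm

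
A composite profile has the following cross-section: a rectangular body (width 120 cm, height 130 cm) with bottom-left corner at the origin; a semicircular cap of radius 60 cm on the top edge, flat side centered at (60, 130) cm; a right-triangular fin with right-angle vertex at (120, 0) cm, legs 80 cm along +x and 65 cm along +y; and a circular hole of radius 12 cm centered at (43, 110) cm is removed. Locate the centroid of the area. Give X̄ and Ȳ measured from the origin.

rectangular body: A = 120 × 130 = 15600.00, centroid at (60.00, 65.00).
semicircular top: A = ½π·60² = 5654.87, centroid at (60.00, 155.46).
triangular fin: A = ½·80·65 = 2600.00, centroid at (146.67, 21.67).
hole: A = −π·12² = -452.39, centroid at (43.00, 110.00).
ΣA = 23402.48 cm²
ΣAX̄ = (15600.00)(60.00) + (5654.87)(60.00) + (2600.00)(146.67) + (-452.39)(43.00) = 1637172.60 cm³
ΣAȲ = (15600.00)(65.00) + (5654.87)(155.46) + (2600.00)(21.67) + (-452.39)(110.00) = 1899703.19 cm³
X̄ = 1637172.60 / 23402.48 = 69.96 cm
Ȳ = 1899703.19 / 23402.48 = 81.18 cm

X̄ = 69.96 cm, Ȳ = 81.18 cm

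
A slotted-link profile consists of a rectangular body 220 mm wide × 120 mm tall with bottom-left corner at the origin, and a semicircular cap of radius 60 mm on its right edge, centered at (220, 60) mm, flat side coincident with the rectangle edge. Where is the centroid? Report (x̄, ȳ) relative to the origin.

rectangular body: A = 220 × 120 = 26400.00, centroid at (110.00, 60.00).
semicircular end: A = ½π·60² = 5654.87, centroid at (245.46, 60.00).
ΣA = 32054.87 mm², ΣAx̄ = 4292070.69 mm³, ΣAȳ = 1923292.01 mm³.
x̄ = 4292070.69/32054.87 = 133.90 mm; ȳ = 1923292.01/32054.87 = 60.00 mm.

x̄ = 133.90 mm, ȳ = 60.00 mm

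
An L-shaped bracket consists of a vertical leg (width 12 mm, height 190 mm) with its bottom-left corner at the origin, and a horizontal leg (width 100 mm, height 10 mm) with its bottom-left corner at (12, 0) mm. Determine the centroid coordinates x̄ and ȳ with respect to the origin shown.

x̄ = 23.07 mm, ȳ = 67.56 mm

Part | A | x̄ᵢ | ȳᵢ | A·x̄ᵢ | A·ȳᵢ
vertical leg | 2280.00 | 6.00 | 95.00 | 13680.00 | 216600.00
horizontal leg | 1000.00 | 62.00 | 5.00 | 62000.00 | 5000.00
Σ | 3280.00 |  |  | 75680.00 | 221600.00
x̄ = 75680.00 / 3280.00 = 23.07 mm
ȳ = 221600.00 / 3280.00 = 67.56 mm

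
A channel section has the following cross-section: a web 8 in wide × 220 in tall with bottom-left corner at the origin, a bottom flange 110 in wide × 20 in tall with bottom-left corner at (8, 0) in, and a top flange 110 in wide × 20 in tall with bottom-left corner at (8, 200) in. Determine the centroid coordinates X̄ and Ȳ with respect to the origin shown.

web: A = 8 × 220 = 1760.00, centroid at (4.00, 110.00).
bottom flange: A = 110 × 20 = 2200.00, centroid at (63.00, 10.00).
top flange: A = 110 × 20 = 2200.00, centroid at (63.00, 210.00).
ΣA = 6160.00 in², ΣAX̄ = 284240.00 in³, ΣAȲ = 677600.00 in³.
X̄ = 284240.00/6160.00 = 46.14 in; Ȳ = 677600.00/6160.00 = 110.00 in.

X̄ = 46.14 in, Ȳ = 110.00 in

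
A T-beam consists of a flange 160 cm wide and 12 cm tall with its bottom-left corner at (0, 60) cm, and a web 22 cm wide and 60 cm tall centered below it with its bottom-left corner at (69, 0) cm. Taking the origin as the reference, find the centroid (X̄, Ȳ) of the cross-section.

X̄ = 80.00 cm, Ȳ = 51.33 cm

web: A = 22 × 60 = 1320.00, centroid at (80.00, 30.00).
flange: A = 160 × 12 = 1920.00, centroid at (80.00, 66.00).
ΣA = 3240.00 cm²
ΣAX̄ = (1320.00)(80.00) + (1920.00)(80.00) = 259200.00 cm³
ΣAȲ = (1320.00)(30.00) + (1920.00)(66.00) = 166320.00 cm³
X̄ = 259200.00 / 3240.00 = 80.00 cm
Ȳ = 166320.00 / 3240.00 = 51.33 cm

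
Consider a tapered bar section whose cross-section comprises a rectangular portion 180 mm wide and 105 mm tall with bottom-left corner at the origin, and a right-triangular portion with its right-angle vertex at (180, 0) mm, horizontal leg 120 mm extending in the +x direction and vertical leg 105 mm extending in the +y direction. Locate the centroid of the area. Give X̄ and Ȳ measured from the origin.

Part | A | x̄ᵢ | ȳᵢ | A·x̄ᵢ | A·ȳᵢ
rectangular portion | 18900.00 | 90.00 | 52.50 | 1701000.00 | 992250.00
triangular portion | 6300.00 | 220.00 | 35.00 | 1386000.00 | 220500.00
Σ | 25200.00 |  |  | 3087000.00 | 1212750.00
X̄ = 3087000.00 / 25200.00 = 122.50 mm
Ȳ = 1212750.00 / 25200.00 = 48.12 mm

X̄ = 122.50 mm, Ȳ = 48.12 mm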